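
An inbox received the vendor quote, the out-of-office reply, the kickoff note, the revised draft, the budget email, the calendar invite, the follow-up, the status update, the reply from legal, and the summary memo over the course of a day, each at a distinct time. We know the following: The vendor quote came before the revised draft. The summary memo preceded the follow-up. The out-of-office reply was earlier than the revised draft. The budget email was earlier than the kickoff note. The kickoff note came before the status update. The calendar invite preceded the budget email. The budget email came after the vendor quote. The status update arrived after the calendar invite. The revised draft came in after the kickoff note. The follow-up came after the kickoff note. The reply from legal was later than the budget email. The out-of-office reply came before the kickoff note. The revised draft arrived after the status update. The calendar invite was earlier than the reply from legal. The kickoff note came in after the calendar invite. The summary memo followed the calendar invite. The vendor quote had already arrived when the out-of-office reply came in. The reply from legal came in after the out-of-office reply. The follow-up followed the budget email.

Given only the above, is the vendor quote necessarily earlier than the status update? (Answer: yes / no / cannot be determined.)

yes

Chain the constraints: the vendor quote → the out-of-office reply → the kickoff note → the status update. Each link is directly stated, so the vendor quote comes before the status update.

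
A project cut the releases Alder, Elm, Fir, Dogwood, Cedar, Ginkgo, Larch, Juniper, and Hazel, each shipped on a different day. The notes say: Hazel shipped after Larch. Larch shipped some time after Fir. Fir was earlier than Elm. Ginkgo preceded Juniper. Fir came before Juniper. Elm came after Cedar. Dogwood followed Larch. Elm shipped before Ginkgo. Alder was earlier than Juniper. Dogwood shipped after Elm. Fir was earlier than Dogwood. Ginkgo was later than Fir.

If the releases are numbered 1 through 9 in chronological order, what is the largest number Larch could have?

Larch must come before Dogwood and Hazel — 2 releases forced after it.
Everything else can be placed before Larch in some valid order, so Larch can sit as late as position 9 − 2 = 7.

7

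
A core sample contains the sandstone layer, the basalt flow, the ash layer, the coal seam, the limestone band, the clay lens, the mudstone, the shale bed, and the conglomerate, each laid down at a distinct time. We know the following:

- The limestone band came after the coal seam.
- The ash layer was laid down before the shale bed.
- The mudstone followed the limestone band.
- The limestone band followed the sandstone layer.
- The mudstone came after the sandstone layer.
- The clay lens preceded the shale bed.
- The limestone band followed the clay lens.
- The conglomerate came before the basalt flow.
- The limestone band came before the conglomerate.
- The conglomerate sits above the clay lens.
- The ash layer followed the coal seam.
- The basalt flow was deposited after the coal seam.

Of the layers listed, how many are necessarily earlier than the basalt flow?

5

Directly stated before the basalt flow: the coal seam and the conglomerate.
The clay lens reaches the basalt flow via the clay lens → the conglomerate → the basalt flow.
The limestone band reaches the basalt flow via the limestone band → the conglomerate → the basalt flow.
The sandstone layer reaches the basalt flow via the sandstone layer → the limestone band → the conglomerate → the basalt flow.
That's the clay lens, the coal seam, the conglomerate, the limestone band, and the sandstone layer — 5 in all.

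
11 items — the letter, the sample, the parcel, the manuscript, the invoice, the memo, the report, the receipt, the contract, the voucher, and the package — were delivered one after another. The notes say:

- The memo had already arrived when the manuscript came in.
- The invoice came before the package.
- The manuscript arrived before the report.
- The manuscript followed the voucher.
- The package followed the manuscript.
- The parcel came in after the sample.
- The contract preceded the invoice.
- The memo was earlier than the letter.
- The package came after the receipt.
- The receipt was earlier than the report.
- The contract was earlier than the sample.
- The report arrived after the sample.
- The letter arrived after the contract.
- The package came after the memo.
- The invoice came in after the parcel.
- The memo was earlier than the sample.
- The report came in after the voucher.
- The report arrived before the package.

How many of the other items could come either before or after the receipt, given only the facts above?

8

Forced after the receipt: the package and the report.
That leaves the contract, the invoice, the letter, the manuscript, the memo, the parcel, the sample, and the voucher with no forced order relative to the receipt — 8.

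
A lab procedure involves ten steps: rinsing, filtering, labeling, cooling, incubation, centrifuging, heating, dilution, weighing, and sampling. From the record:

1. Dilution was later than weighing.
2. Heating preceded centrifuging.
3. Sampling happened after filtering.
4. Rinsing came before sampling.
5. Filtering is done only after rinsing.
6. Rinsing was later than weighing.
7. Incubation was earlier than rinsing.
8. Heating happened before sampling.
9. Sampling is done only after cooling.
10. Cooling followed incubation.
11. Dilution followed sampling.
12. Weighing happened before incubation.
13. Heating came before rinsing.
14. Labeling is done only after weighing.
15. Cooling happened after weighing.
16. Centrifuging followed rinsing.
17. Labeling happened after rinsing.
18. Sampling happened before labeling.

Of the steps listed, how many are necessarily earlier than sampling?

6

Directly stated before sampling: cooling, filtering, heating, and rinsing.
Incubation reaches sampling via incubation → rinsing → sampling.
Weighing reaches sampling via weighing → rinsing → sampling.
That's cooling, filtering, heating, incubation, rinsing, and weighing — 6 in all.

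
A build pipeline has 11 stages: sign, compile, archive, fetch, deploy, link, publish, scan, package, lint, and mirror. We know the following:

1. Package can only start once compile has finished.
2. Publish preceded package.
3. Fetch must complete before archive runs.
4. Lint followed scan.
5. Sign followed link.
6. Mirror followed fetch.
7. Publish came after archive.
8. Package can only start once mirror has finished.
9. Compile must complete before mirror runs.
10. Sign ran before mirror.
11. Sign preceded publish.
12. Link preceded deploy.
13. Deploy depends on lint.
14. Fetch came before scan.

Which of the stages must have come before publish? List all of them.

Directly stated before publish: archive and sign.
Fetch reaches publish via fetch → archive → publish.
Link reaches publish via link → sign → publish.

archive, fetch, link, sign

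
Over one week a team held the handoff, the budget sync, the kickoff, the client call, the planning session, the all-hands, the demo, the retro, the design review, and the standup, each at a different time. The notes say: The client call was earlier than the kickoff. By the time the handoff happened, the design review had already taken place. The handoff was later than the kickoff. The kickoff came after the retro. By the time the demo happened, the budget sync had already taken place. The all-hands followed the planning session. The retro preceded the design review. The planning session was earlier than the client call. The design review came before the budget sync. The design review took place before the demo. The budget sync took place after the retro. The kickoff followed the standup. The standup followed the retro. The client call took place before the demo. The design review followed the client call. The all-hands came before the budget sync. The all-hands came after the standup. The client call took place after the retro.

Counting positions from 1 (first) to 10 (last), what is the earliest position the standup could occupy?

The retro must come before the standup — 1 forced predecessor.
Nothing else is forced ahead of the standup, so its earliest slot is position 1 + 1 = 2.

2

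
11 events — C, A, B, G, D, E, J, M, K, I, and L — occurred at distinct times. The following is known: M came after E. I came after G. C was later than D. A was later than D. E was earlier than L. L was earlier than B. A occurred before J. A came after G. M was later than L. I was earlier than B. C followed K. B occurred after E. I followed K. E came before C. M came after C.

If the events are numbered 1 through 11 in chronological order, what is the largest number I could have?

I must come before B — 1 event forced after it.
Everything else can be placed before I in some valid order, so I can sit as late as position 11 − 1 = 10.

10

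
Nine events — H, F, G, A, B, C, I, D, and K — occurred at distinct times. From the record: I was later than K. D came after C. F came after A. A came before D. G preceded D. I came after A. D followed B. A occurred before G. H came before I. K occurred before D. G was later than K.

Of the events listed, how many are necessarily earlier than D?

5

Directly stated before D: A, B, C, G, and K.
That's A, B, C, G, and K — 5 in all.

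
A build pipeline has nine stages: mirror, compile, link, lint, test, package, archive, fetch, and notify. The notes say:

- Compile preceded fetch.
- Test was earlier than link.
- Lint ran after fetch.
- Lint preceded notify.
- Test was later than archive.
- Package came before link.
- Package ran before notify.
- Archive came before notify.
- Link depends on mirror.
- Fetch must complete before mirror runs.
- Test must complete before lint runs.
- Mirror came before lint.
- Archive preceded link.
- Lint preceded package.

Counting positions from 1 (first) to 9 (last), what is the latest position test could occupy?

Test must come before link, lint, notify, and package — 4 stages forced after it.
Everything else can be placed before test in some valid order, so test can sit as late as position 9 − 4 = 5.

5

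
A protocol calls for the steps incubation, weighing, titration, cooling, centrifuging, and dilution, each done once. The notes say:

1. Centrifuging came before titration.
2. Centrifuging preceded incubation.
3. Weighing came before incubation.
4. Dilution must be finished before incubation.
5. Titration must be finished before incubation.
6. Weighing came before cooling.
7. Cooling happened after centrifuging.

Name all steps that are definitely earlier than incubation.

Directly stated before incubation: centrifuging, dilution, titration, and weighing.
No chain forces cooling ahead of incubation.

centrifuging, dilution, titration, weighing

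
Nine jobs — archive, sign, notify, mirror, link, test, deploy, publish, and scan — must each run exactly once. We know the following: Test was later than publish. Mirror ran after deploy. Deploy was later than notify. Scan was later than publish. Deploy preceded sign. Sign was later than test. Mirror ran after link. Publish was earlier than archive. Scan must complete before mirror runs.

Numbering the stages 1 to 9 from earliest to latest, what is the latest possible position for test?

8

Test must come before sign — 1 stage forced after it.
Everything else can be placed before test in some valid order, so test can sit as late as position 9 − 1 = 8.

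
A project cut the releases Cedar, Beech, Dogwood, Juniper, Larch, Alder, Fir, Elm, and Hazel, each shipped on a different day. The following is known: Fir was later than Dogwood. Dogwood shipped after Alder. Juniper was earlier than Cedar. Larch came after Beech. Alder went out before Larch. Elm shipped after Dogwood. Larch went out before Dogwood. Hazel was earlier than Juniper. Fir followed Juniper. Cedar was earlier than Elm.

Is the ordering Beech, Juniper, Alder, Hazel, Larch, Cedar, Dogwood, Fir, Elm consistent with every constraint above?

The constraints require Hazel before Juniper, but in the proposed sequence Juniper appears ahead of Hazel. That one violation is enough.

no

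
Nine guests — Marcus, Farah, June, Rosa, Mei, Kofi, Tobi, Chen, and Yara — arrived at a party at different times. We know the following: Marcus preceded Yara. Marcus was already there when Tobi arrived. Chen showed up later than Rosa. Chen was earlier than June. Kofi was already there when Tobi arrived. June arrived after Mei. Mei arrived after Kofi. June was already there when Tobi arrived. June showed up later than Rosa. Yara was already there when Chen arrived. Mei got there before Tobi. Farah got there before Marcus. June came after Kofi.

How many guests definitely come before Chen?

4

Directly stated before Chen: Rosa and Yara.
Farah reaches Chen via Farah → Marcus → Yara → Chen.
Marcus reaches Chen via Marcus → Yara → Chen.
No chain forces Tobi (or any of the others) ahead of Chen.
That's Farah, Marcus, Rosa, and Yara — 4 in all.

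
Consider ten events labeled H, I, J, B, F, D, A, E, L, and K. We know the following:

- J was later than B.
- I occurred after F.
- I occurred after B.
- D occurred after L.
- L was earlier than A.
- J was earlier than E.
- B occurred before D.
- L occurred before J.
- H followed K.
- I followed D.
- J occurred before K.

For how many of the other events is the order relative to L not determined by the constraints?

Forced after L: A, D, E, H, I, J, and K.
That leaves B and F with no forced order relative to L — 2.

2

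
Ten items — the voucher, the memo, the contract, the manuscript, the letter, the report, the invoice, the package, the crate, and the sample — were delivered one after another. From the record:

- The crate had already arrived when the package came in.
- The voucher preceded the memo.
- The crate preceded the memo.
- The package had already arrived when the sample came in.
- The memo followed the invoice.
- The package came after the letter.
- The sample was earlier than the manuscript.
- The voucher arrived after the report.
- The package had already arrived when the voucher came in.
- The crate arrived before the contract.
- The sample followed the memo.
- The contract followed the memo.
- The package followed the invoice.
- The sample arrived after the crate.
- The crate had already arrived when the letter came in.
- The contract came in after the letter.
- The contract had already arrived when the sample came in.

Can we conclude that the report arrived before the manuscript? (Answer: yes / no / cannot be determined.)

Chain the constraints: the report → the voucher → the memo → the sample → the manuscript. Each link is directly stated, so the report comes before the manuscript.

yes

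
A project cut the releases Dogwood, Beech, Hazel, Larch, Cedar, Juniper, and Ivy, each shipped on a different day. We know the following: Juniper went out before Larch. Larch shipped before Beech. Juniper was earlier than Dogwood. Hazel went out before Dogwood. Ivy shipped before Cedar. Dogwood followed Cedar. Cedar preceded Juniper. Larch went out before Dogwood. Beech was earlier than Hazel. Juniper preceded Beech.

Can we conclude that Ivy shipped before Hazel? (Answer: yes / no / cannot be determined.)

Chain the constraints: Ivy → Cedar → Juniper → Beech → Hazel. Each link is directly stated, so Ivy comes before Hazel.

yes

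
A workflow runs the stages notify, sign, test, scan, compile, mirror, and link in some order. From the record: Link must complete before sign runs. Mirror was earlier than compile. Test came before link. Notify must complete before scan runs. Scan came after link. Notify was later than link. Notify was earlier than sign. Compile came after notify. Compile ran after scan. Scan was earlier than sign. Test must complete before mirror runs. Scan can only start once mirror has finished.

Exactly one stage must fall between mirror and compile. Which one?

scan

Tracing the constraints gives mirror → scan → compile, so scan sits after mirror and before compile.
No other stage is forced both after mirror and before compile.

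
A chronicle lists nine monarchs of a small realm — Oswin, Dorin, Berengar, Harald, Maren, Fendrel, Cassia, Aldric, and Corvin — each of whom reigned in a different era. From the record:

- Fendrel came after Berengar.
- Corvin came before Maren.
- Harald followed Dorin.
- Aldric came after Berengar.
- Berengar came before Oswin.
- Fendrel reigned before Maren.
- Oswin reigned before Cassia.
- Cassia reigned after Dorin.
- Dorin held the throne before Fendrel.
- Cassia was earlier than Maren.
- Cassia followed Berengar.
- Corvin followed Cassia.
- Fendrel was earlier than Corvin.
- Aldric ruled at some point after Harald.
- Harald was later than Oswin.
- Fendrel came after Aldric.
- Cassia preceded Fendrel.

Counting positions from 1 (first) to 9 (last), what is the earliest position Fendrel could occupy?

7

Aldric, Berengar, Cassia, Dorin, Harald, and Oswin must all come before Fendrel — 6 forced predecessors.
Nothing else is forced ahead of Fendrel, so their earliest slot is position 6 + 1 = 7.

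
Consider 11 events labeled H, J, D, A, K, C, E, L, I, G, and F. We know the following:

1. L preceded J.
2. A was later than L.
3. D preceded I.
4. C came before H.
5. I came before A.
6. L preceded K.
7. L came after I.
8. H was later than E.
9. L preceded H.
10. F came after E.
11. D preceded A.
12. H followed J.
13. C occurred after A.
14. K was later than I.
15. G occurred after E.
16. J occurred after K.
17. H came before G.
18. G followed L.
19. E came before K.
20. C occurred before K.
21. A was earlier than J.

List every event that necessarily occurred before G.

A, C, D, E, H, I, J, K, L

Directly stated before G: E, H, and L.
A reaches G via A → J → H → G.
C reaches G via C → H → G.
D reaches G via D → I → L → G.
Likewise I, J, and K each reach G by chaining the stated constraints.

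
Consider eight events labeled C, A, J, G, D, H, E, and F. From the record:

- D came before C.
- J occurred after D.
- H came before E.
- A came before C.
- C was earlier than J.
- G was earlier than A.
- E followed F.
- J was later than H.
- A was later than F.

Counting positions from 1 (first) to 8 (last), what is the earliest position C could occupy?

5

A, D, F, and G must all come before C — 4 forced predecessors.
Nothing else is forced ahead of C, so its earliest slot is position 4 + 1 = 5.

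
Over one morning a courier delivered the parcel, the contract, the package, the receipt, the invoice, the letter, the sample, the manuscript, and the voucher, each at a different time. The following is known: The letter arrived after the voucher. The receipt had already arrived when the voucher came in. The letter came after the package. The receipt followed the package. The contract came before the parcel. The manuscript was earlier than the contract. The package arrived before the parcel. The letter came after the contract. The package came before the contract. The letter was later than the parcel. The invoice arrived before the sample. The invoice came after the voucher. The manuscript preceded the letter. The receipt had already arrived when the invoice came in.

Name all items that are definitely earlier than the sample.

the invoice, the package, the receipt, the voucher

Directly stated before the sample: the invoice.
The package reaches the sample via the package → the receipt → the invoice → the sample.
The receipt reaches the sample via the receipt → the invoice → the sample.
The voucher reaches the sample via the voucher → the invoice → the sample.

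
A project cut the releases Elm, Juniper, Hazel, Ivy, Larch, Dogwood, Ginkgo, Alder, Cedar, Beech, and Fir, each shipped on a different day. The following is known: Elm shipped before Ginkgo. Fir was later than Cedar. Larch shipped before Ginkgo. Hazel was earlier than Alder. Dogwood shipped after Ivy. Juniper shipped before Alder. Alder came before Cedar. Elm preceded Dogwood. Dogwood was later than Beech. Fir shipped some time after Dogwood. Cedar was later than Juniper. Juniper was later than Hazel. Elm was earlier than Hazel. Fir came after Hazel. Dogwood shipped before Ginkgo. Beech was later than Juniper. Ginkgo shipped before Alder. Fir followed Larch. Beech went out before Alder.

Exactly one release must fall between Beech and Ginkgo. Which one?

Tracing the constraints gives Beech → Dogwood → Ginkgo, so Dogwood sits after Beech and before Ginkgo.
No other release is forced both after Beech and before Ginkgo.

Dogwood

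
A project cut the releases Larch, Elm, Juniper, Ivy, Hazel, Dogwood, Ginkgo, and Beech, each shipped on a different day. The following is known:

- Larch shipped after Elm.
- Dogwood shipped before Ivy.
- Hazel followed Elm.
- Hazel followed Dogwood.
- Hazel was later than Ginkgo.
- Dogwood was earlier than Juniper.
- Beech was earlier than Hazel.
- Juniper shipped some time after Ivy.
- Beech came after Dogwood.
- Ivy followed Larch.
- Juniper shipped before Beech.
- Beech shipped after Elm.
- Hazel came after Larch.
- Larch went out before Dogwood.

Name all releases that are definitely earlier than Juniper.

Dogwood, Elm, Ivy, Larch

Directly stated before Juniper: Dogwood and Ivy.
Elm reaches Juniper via Elm → Larch → Dogwood → Juniper.
Larch reaches Juniper via Larch → Dogwood → Juniper.
No chain forces Hazel (or any of the others) ahead of Juniper.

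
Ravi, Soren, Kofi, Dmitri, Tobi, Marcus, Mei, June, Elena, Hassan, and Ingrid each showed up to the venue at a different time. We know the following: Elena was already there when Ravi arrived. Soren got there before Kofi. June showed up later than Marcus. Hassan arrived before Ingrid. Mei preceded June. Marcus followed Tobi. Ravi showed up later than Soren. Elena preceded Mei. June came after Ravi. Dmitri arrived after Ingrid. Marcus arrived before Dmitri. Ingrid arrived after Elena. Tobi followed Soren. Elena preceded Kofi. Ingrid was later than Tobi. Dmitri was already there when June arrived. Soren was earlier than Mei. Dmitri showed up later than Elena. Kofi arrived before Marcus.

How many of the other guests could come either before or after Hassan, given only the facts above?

7

Forced after Hassan: Dmitri, Ingrid, and June.
That leaves Elena, Kofi, Marcus, Mei, Ravi, Soren, and Tobi with no forced order relative to Hassan — 7.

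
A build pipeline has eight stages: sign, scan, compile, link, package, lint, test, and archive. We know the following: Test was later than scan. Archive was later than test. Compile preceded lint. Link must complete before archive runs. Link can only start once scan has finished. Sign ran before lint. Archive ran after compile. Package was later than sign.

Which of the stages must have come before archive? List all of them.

Directly stated before archive: compile, link, and test.
Scan reaches archive via scan → test → archive.
No chain forces sign (or any of the others) ahead of archive.

compile, link, scan, test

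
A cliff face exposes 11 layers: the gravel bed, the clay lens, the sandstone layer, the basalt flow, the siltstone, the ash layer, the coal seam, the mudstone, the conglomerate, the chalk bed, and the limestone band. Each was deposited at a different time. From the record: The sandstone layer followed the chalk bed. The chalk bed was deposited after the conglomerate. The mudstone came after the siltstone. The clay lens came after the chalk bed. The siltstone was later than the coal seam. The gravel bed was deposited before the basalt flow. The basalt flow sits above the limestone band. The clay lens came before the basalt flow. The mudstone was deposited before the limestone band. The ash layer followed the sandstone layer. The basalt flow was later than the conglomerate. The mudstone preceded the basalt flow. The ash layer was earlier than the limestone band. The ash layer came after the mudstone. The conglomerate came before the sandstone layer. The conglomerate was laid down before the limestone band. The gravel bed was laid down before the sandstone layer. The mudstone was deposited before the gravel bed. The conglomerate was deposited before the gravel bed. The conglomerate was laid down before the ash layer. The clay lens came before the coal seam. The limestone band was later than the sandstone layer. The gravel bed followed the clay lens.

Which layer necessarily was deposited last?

Every other layer has a chain of constraints placing it before the basalt flow, so the basalt flow is last.

the basalt flow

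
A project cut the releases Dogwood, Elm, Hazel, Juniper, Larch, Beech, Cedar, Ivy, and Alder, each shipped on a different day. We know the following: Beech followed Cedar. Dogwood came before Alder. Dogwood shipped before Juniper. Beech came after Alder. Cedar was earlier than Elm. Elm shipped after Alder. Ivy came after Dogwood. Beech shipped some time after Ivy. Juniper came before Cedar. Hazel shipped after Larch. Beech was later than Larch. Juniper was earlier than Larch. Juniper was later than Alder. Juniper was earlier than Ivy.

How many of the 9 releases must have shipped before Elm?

Directly stated before Elm: Alder and Cedar.
Dogwood reaches Elm via Dogwood → Alder → Elm.
Juniper reaches Elm via Juniper → Cedar → Elm.
No chain forces Hazel (or any of the others) ahead of Elm.
That's Alder, Cedar, Dogwood, and Juniper — 4 in all.

4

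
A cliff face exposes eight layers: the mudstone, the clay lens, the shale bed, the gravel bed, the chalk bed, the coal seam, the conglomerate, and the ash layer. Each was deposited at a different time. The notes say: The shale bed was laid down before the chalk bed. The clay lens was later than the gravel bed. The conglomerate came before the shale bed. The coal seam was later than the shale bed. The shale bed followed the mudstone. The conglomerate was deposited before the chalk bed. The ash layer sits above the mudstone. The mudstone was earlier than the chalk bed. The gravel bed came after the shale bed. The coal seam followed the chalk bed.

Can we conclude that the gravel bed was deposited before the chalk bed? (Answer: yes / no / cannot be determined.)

No chain of stated constraints runs from the gravel bed to the chalk bed, and none runs from the chalk bed to the gravel bed either.
So the relative order of the gravel bed and the chalk bed is not fixed by the given facts.

cannot be determined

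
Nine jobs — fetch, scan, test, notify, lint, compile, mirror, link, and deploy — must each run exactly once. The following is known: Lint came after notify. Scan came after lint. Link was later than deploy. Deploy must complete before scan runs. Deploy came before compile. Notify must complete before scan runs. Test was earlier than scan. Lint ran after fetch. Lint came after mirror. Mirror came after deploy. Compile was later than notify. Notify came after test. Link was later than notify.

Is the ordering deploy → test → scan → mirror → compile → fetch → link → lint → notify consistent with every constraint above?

no

The constraints require notify before scan, but in the proposed sequence scan appears ahead of notify. That one violation is enough.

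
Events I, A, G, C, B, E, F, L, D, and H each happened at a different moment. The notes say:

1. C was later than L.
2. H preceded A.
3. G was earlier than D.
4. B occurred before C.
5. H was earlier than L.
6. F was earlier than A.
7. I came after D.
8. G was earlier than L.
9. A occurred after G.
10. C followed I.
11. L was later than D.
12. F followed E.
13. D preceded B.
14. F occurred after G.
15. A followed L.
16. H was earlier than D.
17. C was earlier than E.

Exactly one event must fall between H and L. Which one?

Tracing the constraints gives H → D → L, so D sits after H and before L.
No other event is forced both after H and before L.

D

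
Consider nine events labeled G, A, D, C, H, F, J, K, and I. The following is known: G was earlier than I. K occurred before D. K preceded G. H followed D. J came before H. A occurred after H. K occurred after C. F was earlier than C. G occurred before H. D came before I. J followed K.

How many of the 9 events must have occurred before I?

5

Directly stated before I: D and G.
C reaches I via C → K → D → I.
F reaches I via F → C → K → D → I.
K reaches I via K → D → I.
That's C, D, F, G, and K — 5 in all.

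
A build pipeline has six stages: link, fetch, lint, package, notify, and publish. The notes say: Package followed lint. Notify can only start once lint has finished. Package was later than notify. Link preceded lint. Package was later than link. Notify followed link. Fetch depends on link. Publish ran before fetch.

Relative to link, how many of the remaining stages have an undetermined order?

1

Forced after link: fetch, lint, notify, and package.
That leaves publish with no forced order relative to link — 1.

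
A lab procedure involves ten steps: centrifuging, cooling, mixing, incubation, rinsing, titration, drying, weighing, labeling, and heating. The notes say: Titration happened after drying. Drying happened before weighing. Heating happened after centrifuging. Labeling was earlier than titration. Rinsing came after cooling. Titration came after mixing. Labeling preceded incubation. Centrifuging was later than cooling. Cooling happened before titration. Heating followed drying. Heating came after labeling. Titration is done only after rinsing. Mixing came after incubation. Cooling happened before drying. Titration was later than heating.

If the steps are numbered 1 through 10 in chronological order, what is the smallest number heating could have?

5

Centrifuging, cooling, drying, and labeling must all come before heating — 4 forced predecessors.
Nothing else is forced ahead of heating, so its earliest slot is position 4 + 1 = 5.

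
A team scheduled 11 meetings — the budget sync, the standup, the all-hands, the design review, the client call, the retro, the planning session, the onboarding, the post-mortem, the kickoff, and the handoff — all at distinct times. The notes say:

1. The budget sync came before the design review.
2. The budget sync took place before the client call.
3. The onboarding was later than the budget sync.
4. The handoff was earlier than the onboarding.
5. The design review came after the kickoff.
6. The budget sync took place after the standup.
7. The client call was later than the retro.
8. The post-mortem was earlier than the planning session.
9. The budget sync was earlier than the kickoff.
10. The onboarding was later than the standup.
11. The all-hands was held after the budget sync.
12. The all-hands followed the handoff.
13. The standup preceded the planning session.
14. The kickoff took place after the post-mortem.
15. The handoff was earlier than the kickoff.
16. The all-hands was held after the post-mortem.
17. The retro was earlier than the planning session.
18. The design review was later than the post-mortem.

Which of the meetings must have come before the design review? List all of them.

the budget sync, the handoff, the kickoff, the post-mortem, the standup

Directly stated before the design review: the budget sync, the kickoff, and the post-mortem.
The handoff reaches the design review via the handoff → the kickoff → the design review.
The standup reaches the design review via the standup → the budget sync → the design review.
No chain forces the client call (or any of the others) ahead of the design review.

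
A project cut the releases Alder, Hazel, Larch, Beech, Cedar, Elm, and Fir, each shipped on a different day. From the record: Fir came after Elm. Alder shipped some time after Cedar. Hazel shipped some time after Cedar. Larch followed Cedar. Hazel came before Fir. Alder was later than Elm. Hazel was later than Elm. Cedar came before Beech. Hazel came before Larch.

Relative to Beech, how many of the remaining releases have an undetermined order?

5

Forced before Beech: Cedar.
That leaves Alder, Elm, Fir, Hazel, and Larch with no forced order relative to Beech — 5.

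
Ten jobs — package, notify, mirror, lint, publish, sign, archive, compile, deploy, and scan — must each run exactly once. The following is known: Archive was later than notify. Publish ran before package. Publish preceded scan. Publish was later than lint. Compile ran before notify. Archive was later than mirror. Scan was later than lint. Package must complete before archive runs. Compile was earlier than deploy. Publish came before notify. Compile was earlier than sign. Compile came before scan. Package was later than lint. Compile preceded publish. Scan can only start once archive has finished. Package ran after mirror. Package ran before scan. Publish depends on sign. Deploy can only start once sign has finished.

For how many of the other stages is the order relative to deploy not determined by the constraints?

7

Forced before deploy: compile and sign.
That leaves archive, lint, mirror, notify, package, publish, and scan with no forced order relative to deploy — 7.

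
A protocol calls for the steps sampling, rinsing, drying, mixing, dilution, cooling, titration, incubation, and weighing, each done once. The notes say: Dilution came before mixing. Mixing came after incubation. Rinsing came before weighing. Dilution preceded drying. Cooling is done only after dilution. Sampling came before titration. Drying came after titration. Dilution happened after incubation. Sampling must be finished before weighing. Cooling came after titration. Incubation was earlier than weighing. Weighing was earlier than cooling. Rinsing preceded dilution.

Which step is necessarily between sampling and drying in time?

Tracing the constraints gives sampling → titration → drying, so titration sits after sampling and before drying.
No other step is forced both after sampling and before drying.

titration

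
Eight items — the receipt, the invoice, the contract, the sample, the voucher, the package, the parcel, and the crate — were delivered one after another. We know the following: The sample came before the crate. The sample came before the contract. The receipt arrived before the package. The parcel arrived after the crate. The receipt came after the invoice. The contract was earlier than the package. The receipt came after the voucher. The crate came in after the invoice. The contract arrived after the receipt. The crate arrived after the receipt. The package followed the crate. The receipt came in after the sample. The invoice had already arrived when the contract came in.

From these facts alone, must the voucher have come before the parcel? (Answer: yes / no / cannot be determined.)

yes

Chain the constraints: the voucher → the receipt → the crate → the parcel. Each link is directly stated, so the voucher comes before the parcel.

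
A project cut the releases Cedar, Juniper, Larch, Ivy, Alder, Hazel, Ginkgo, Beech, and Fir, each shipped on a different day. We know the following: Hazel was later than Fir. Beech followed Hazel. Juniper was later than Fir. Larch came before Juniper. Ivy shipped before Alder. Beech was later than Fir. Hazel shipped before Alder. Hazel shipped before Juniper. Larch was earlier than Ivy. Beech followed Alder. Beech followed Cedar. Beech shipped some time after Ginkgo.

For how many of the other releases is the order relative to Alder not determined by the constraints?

Forced before Alder: Fir, Hazel, Ivy, and Larch; forced after Alder: Beech.
That leaves Cedar, Ginkgo, and Juniper with no forced order relative to Alder — 3.

3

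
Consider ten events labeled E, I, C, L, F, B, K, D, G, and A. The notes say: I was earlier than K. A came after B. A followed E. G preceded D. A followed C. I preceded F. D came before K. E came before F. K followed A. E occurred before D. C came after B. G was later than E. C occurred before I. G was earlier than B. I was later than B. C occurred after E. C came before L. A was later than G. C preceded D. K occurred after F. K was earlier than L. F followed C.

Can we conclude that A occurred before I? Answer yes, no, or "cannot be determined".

cannot be determined

No chain of stated constraints runs from A to I, and none runs from I to A either.
So the relative order of A and I is not fixed by the given facts.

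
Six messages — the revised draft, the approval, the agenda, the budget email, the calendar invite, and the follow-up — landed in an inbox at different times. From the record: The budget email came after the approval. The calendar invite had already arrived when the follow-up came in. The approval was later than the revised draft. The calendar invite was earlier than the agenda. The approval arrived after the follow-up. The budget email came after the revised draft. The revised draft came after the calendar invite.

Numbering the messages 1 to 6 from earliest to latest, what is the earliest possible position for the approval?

The calendar invite, the follow-up, and the revised draft must all come before the approval — 3 forced predecessors.
Nothing else is forced ahead of the approval, so its earliest slot is position 3 + 1 = 4.

4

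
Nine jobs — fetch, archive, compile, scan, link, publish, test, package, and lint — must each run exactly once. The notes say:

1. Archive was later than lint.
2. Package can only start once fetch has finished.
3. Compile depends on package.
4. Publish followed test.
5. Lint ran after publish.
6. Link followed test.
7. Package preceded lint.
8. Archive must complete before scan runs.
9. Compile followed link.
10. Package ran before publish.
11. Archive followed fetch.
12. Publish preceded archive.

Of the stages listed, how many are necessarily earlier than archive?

5

Directly stated before archive: fetch, lint, and publish.
Package reaches archive via package → lint → archive.
Test reaches archive via test → publish → archive.
No chain forces scan (or any of the others) ahead of archive.
That's fetch, lint, package, publish, and test — 5 in all.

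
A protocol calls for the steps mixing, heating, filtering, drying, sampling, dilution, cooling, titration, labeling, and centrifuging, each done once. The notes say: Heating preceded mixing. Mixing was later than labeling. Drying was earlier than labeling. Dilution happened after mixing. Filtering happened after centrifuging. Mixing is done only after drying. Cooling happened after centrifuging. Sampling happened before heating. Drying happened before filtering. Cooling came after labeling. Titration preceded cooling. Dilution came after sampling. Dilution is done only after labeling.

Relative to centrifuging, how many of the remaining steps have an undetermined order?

Forced after centrifuging: cooling and filtering.
That leaves dilution, drying, heating, labeling, mixing, sampling, and titration with no forced order relative to centrifuging — 7.

7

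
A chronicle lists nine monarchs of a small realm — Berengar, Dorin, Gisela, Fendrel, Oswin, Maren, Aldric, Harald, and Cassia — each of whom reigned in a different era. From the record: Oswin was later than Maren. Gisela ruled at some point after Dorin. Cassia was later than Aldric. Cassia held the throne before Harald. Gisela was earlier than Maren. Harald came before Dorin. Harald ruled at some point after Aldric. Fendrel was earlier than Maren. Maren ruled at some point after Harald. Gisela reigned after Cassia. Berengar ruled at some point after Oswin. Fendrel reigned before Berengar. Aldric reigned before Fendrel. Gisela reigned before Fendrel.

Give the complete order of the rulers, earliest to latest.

The constraints fix every adjacent pair, so only one ordering works:
Aldric → Cassia → Harald → Dorin → Gisela → Fendrel → Maren → Oswin → Berengar.

Aldric, Cassia, Harald, Dorin, Gisela, Fendrel, Maren, Oswin, Berengar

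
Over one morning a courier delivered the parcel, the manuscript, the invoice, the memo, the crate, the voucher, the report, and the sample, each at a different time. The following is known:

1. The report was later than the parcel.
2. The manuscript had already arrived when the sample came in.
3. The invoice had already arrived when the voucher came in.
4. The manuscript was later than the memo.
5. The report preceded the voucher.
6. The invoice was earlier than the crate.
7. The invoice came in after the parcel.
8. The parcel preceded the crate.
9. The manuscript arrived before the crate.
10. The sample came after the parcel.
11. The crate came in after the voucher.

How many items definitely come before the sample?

3

Directly stated before the sample: the manuscript and the parcel.
The memo reaches the sample via the memo → the manuscript → the sample.
That's the manuscript, the memo, and the parcel — 3 in all.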